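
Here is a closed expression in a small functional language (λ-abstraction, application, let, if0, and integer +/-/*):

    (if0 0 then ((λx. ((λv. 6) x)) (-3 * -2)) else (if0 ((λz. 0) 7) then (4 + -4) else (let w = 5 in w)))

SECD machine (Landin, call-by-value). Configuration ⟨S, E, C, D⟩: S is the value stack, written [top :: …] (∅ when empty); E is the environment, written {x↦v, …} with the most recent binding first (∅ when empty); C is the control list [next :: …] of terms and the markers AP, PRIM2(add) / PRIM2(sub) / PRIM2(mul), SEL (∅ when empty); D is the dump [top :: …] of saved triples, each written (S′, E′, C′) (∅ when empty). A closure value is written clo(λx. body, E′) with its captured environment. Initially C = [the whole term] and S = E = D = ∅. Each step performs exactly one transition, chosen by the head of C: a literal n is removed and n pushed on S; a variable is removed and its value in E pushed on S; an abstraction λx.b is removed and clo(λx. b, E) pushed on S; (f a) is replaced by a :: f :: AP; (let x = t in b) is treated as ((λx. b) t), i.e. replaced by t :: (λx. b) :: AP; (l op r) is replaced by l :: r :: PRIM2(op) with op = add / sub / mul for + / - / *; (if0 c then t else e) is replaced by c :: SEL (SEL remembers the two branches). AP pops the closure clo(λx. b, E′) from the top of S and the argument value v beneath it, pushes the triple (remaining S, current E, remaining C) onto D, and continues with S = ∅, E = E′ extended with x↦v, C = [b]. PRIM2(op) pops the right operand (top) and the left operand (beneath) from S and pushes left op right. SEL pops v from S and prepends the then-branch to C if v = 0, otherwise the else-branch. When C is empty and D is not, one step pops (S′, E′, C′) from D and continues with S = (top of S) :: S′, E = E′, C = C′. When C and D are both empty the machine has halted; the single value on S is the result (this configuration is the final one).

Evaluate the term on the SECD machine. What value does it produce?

0. <S=∅, E=∅, C=[(if0 0 then ((λx. ((λv. 6) x)) (-3 * -2)) else (if0 ((λz. 0) 7) then (4 + -4) else (let w = 5 in w)))], D=∅>
1. <S=∅, E=∅, C=[0 :: SEL], D=∅>
2. <S=[0], E=∅, C=[SEL], D=∅>
3. <S=∅, E=∅, C=[((λx. ((λv. 6) x)) (-3 * -2))], D=∅>
4. <S=∅, E=∅, C=[(-3 * -2) :: (λx. ((λv. 6) x)) :: AP], D=∅>
5. <S=∅, E=∅, C=[-3 :: -2 :: PRIM2(mul) :: (λx. ((λv. 6) x)) :: AP], D=∅>
6. <S=[-3], E=∅, C=[-2 :: PRIM2(mul) :: (λx. ((λv. 6) x)) :: AP], D=∅>
7. <S=[-2 :: -3], E=∅, C=[PRIM2(mul) :: (λx. ((λv. 6) x)) :: AP], D=∅>
8. <S=[6], E=∅, C=[(λx. ((λv. 6) x)) :: AP], D=∅>
9. <S=[clo(λx. ((λv. 6) x), ∅) :: 6], E=∅, C=[AP], D=∅>
10. <S=∅, E={x↦6}, C=[((λv. 6) x)], D=[(∅, ∅, ∅)]>
11. <S=∅, E={x↦6}, C=[x :: (λv. 6) :: AP], D=[(∅, ∅, ∅)]>
12. <S=[6], E={x↦6}, C=[(λv. 6) :: AP], D=[(∅, ∅, ∅)]>
13. <S=[clo(λv. 6, {x↦6}) :: 6], E={x↦6}, C=[AP], D=[(∅, ∅, ∅)]>
14. <S=∅, E={v↦6, x↦6}, C=[6], D=[(∅, {x↦6}, ∅) :: (∅, ∅, ∅)]>
15. <S=[6], E={v↦6, x↦6}, C=∅, D=[(∅, {x↦6}, ∅) :: (∅, ∅, ∅)]>
16. <S=[6], E={x↦6}, C=∅, D=[(∅, ∅, ∅)]>
17. <S=[6], E=∅, C=∅, D=∅>
→ final value 6

Answer: 6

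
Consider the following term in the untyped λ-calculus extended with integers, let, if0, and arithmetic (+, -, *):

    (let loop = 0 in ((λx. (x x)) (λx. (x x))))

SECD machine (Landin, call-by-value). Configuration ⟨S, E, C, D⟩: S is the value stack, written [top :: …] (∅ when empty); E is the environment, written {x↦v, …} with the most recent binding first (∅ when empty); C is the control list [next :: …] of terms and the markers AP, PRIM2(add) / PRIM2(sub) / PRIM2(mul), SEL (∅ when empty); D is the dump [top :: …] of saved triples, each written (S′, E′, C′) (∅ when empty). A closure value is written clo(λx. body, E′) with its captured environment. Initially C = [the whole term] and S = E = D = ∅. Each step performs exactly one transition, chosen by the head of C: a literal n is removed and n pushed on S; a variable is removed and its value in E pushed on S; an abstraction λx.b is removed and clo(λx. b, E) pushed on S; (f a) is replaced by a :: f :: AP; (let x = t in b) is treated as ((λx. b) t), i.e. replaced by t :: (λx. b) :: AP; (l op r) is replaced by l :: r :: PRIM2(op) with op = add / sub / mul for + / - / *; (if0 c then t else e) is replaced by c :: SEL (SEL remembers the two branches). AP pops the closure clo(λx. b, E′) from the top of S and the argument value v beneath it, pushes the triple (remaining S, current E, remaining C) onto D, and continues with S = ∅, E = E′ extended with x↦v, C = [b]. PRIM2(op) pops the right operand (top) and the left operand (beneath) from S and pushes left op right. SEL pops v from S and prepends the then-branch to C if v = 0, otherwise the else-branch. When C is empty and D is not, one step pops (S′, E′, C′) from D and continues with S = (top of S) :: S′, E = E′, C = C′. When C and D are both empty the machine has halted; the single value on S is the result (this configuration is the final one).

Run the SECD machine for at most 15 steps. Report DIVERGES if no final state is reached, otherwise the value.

step 0: ⟨S=∅; E=∅; C=[(let loop = 0 in ((λx. (x x)) (λx. (x x))))]; D=∅⟩
step 1: ⟨S=∅; E=∅; C=[0 :: (λloop. ((λx. (x x)) (λx. (x x)))) :: AP]; D=∅⟩
step 2: ⟨S=[0]; E=∅; C=[(λloop. ((λx. (x x)) (λx. (x x)))) :: AP]; D=∅⟩
step 3: ⟨S=[clo(λloop. ((λx. (x x)) (λx. (x x))), ∅) :: 0]; E=∅; C=[AP]; D=∅⟩
step 4: ⟨S=∅; E={loop↦0}; C=[((λx. (x x)) (λx. (x x)))]; D=[(∅, ∅, ∅)]⟩
step 5: ⟨S=∅; E={loop↦0}; C=[(λx. (x x)) :: (λx. (x x)) :: AP]; D=[(∅, ∅, ∅)]⟩
step 6: ⟨S=[clo(λx. (x x), {loop↦0})]; E={loop↦0}; C=[(λx. (x x)) :: AP]; D=[(∅, ∅, ∅)]⟩
step 7: ⟨S=[clo(λx. (x x), {loop↦0}) :: clo(λx. (x x), {loop↦0})]; E={loop↦0}; C=[AP]; D=[(∅, ∅, ∅)]⟩
step 8: ⟨S=∅; E={x↦clo(λx. (x x), {loop↦0}), loop↦0}; C=[(x x)]; D=[(∅, {loop↦0}, ∅) :: (∅, ∅, ∅)]⟩
step 9: ⟨S=∅; E={x↦clo(λx. (x x), {loop↦0}), loop↦0}; C=[x :: x :: AP]; D=[(∅, {loop↦0}, ∅) :: (∅, ∅, ∅)]⟩
step 10: ⟨S=[clo(λx. (x x), {loop↦0})]; E={x↦clo(λx. (x x), {loop↦0}), loop↦0}; C=[x :: AP]; D=[(∅, {loop↦0}, ∅) :: (∅, ∅, ∅)]⟩
step 11: ⟨S=[clo(λx. (x x), {loop↦0}) :: clo(λx. (x x), {loop↦0})]; E={x↦clo(λx. (x x), {loop↦0}), loop↦0}; C=[AP]; D=[(∅, {loop↦0}, ∅) :: (∅, ∅, ∅)]⟩
step 12: ⟨S=∅; E={x↦clo(λx. (x x), {loop↦0}), loop↦0}; C=[(x x)]; D=[(∅, {x↦clo(λx. (x x), {loop↦0}), loop↦0}, ∅) :: (∅, {loop↦0}, ∅) :: (∅, ∅, ∅)]⟩
step 13: ⟨S=∅; E={x↦clo(λx. (x x), {loop↦0}), loop↦0}; C=[x :: x :: AP]; D=[(∅, {x↦clo(λx. (x x), {loop↦0}), loop↦0}, ∅) :: (∅, {loop↦0}, ∅) :: (∅, ∅, ∅)]⟩
step 14: ⟨S=[clo(λx. (x x), {loop↦0})]; E={x↦clo(λx. (x x), {loop↦0}), loop↦0}; C=[x :: AP]; D=[(∅, {x↦clo(λx. (x x), {loop↦0}), loop↦0}, ∅) :: (∅, {loop↦0}, ∅) :: (∅, ∅, ∅)]⟩
step 15: ⟨S=[clo(λx. (x x), {loop↦0}) :: clo(λx. (x x), {loop↦0})]; E={x↦clo(λx. (x x), {loop↦0}), loop↦0}; C=[AP]; D=[(∅, {x↦clo(λx. (x x), {loop↦0}), loop↦0}, ∅) :: (∅, {loop↦0}, ∅) :: (∅, ∅, ∅)]⟩
→ 15 transitions taken and the configuration is still not final: no result within 15 steps

Answer: DIVERGES (no final state within 15 steps)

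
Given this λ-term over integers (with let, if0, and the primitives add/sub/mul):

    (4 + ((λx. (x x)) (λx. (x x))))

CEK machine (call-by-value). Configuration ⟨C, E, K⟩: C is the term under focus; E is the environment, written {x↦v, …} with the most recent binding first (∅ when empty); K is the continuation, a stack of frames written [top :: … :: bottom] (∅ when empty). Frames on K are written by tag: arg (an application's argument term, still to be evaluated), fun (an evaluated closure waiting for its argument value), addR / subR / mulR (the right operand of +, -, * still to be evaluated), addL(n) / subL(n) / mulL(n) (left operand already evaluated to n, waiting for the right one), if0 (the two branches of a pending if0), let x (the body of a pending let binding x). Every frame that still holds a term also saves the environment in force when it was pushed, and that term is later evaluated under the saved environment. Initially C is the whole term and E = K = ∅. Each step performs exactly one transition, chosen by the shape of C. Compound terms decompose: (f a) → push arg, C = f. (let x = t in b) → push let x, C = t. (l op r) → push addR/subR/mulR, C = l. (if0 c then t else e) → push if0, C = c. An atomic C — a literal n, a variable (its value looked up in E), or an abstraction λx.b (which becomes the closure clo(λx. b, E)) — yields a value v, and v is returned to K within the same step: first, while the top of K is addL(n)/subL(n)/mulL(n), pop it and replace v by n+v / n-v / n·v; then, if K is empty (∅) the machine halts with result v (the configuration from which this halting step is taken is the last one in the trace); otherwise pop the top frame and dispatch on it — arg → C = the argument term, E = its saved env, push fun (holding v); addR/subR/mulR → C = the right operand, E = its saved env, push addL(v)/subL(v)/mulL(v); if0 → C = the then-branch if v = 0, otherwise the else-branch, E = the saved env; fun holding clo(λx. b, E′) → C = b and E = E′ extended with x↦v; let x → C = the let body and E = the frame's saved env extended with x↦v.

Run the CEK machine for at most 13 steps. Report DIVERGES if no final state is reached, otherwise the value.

Answer: DIVERGES (no final state within 13 steps)

Derivation:
step 0: ⟨C=(4 + ((λx. (x x)) (λx. (x x)))); E=∅; K=∅⟩
step 1: ⟨C=4; E=∅; K=[addR]⟩
step 2: ⟨C=((λx. (x x)) (λx. (x x))); E=∅; K=[addL(4)]⟩
step 3: ⟨C=(λx. (x x)); E=∅; K=[arg :: addL(4)]⟩
step 4: ⟨C=(λx. (x x)); E=∅; K=[fun :: addL(4)]⟩
step 5: ⟨C=(x x); E={x↦clo(λx. (x x), ∅)}; K=[addL(4)]⟩
step 6: ⟨C=x; E={x↦clo(λx. (x x), ∅)}; K=[arg :: addL(4)]⟩
step 7: ⟨C=x; E={x↦clo(λx. (x x), ∅)}; K=[fun :: addL(4)]⟩
… configuration repeats with period 3 (steps 5–7 recur indefinitely) …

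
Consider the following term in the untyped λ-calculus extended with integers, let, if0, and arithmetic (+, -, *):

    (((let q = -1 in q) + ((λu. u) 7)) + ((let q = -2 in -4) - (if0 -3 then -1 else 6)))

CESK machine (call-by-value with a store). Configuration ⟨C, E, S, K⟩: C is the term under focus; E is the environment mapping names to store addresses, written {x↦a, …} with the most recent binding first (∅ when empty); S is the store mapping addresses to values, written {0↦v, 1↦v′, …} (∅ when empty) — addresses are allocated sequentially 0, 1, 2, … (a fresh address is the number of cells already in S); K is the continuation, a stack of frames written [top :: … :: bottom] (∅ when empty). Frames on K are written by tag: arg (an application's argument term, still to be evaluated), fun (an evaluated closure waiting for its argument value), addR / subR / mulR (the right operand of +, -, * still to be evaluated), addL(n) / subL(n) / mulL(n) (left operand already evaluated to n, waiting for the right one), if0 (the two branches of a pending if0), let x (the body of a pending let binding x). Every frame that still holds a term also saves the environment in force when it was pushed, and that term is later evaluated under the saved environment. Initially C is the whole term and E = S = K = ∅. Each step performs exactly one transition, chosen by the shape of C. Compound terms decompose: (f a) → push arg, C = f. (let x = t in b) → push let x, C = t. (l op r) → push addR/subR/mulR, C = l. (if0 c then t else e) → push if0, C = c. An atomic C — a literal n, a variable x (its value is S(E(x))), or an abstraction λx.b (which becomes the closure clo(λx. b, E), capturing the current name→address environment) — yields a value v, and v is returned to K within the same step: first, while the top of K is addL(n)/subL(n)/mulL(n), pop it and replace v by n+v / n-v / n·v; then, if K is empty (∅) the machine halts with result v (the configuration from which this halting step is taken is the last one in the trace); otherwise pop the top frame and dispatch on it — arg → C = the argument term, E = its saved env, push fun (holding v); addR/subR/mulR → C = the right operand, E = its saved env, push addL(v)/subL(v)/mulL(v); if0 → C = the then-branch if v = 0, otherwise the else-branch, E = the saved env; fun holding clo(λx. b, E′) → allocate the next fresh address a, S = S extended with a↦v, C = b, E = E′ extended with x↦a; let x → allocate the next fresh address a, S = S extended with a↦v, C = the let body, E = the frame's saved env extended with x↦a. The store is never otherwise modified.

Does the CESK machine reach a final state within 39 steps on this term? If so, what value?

step 0: [C=(((let q = -1 in q) + ((λu. u) 7)) + ((let q = -2 in -4) - (if0 -3 then -1 else 6))) | E=∅ | S=∅ | K=∅]
step 1: [C=((let q = -1 in q) + ((λu. u) 7)) | E=∅ | S=∅ | K=[addR]]
step 2: [C=(let q = -1 in q) | E=∅ | S=∅ | K=[addR :: addR]]
step 3: [C=-1 | E=∅ | S=∅ | K=[let q :: addR :: addR]]
step 4: [C=q | E={q↦0} | S={0↦-1} | K=[addR :: addR]]
step 5: [C=((λu. u) 7) | E=∅ | S={0↦-1} | K=[addL(-1) :: addR]]
step 6: [C=(λu. u) | E=∅ | S={0↦-1} | K=[arg :: addL(-1) :: addR]]
step 7: [C=7 | E=∅ | S={0↦-1} | K=[fun :: addL(-1) :: addR]]
step 8: [C=u | E={u↦1} | S={0↦-1, 1↦7} | K=[addL(-1) :: addR]]
step 9: [C=((let q = -2 in -4) - (if0 -3 then -1 else 6)) | E=∅ | S={0↦-1, 1↦7} | K=[addL(6)]]
step 10: [C=(let q = -2 in -4) | E=∅ | S={0↦-1, 1↦7} | K=[subR :: addL(6)]]
step 11: [C=-2 | E=∅ | S={0↦-1, 1↦7} | K=[let q :: subR :: addL(6)]]
step 12: [C=-4 | E={q↦2} | S={0↦-1, 1↦7, 2↦-2} | K=[subR :: addL(6)]]
step 13: [C=(if0 -3 then -1 else 6) | E=∅ | S={0↦-1, 1↦7, 2↦-2} | K=[subL(-4) :: addL(6)]]
step 14: [C=-3 | E=∅ | S={0↦-1, 1↦7, 2↦-2} | K=[if0 :: subL(-4) :: addL(6)]]
step 15: [C=6 | E=∅ | S={0↦-1, 1↦7, 2↦-2} | K=[subL(-4) :: addL(6)]]
→ final value -4

Answer: -4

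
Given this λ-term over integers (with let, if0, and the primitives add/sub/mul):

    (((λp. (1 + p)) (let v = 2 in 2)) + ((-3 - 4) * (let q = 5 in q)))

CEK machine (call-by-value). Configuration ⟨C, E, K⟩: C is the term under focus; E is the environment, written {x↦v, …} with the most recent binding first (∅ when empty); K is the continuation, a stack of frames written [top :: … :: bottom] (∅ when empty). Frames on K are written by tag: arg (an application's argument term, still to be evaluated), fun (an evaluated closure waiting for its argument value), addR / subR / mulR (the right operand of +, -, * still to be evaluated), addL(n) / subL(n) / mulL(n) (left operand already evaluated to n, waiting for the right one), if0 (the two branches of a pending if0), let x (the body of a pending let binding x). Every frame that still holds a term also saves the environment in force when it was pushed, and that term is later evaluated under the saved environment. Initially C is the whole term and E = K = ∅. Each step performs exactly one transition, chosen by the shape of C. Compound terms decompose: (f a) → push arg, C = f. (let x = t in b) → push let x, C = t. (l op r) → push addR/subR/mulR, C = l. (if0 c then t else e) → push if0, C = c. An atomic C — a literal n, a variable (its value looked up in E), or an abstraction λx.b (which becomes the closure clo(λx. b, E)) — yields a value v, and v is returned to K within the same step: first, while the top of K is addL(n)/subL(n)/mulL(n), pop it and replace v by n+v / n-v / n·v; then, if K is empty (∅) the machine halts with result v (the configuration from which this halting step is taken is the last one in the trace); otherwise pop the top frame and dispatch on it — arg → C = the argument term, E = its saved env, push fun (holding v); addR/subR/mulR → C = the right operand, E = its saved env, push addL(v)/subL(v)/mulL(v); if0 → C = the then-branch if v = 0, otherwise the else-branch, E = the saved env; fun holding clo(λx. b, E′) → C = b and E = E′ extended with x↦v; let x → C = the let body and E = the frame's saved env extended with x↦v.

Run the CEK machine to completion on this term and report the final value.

0. ⟨C=(((λp. (1 + p)) (let v = 2 in 2)) + ((-3 - 4) * (let q = 5 in q))); E=∅; K=∅⟩
1. ⟨C=((λp. (1 + p)) (let v = 2 in 2)); E=∅; K=[addR]⟩
2. ⟨C=(λp. (1 + p)); E=∅; K=[arg :: addR]⟩
3. ⟨C=(let v = 2 in 2); E=∅; K=[fun :: addR]⟩
4. ⟨C=2; E=∅; K=[let v :: fun :: addR]⟩
5. ⟨C=2; E={v↦2}; K=[fun :: addR]⟩
6. ⟨C=(1 + p); E={p↦2}; K=[addR]⟩
7. ⟨C=1; E={p↦2}; K=[addR :: addR]⟩
8. ⟨C=p; E={p↦2}; K=[addL(1) :: addR]⟩
9. ⟨C=((-3 - 4) * (let q = 5 in q)); E=∅; K=[addL(3)]⟩
10. ⟨C=(-3 - 4); E=∅; K=[mulR :: addL(3)]⟩
11. ⟨C=-3; E=∅; K=[subR :: mulR :: addL(3)]⟩
12. ⟨C=4; E=∅; K=[subL(-3) :: mulR :: addL(3)]⟩
13. ⟨C=(let q = 5 in q); E=∅; K=[mulL(-7) :: addL(3)]⟩
14. ⟨C=5; E=∅; K=[let q :: mulL(-7) :: addL(3)]⟩
15. ⟨C=q; E={q↦5}; K=[mulL(-7) :: addL(3)]⟩
→ final value -32

Answer: -32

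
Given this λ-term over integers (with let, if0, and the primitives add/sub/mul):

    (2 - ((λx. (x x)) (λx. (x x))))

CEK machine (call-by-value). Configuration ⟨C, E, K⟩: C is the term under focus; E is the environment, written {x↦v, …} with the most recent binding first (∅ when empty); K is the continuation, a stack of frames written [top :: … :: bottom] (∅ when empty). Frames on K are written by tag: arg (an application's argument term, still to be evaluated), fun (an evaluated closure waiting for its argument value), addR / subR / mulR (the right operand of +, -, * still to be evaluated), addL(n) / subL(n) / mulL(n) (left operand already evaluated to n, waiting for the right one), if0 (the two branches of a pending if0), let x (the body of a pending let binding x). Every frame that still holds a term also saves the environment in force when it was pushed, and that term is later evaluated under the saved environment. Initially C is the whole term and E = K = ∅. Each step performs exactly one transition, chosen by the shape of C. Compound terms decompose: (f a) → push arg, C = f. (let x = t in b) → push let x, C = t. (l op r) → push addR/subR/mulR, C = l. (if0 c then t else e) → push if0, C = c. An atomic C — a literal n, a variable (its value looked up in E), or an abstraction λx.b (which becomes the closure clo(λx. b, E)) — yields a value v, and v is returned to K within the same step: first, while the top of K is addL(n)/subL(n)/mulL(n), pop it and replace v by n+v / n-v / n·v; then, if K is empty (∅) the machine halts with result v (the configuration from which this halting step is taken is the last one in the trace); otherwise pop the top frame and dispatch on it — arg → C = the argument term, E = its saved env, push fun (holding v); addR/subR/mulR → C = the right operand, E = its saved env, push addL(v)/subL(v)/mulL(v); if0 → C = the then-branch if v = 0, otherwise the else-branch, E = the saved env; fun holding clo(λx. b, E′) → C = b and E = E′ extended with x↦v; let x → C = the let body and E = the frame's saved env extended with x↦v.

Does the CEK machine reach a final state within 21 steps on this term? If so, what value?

Answer: DIVERGES (no final state within 21 steps)

Machine steps:
step 0: ⟨C=(2 - ((λx. (x x)) (λx. (x x)))); E=∅; K=∅⟩
step 1: ⟨C=2; E=∅; K=[subR]⟩
step 2: ⟨C=((λx. (x x)) (λx. (x x))); E=∅; K=[subL(2)]⟩
step 3: ⟨C=(λx. (x x)); E=∅; K=[arg :: subL(2)]⟩
step 4: ⟨C=(λx. (x x)); E=∅; K=[fun :: subL(2)]⟩
step 5: ⟨C=(x x); E={x↦clo(λx. (x x), ∅)}; K=[subL(2)]⟩
step 6: ⟨C=x; E={x↦clo(λx. (x x), ∅)}; K=[arg :: subL(2)]⟩
step 7: ⟨C=x; E={x↦clo(λx. (x x), ∅)}; K=[fun :: subL(2)]⟩
… configuration repeats with period 3 (steps 5–7 recur indefinitely) …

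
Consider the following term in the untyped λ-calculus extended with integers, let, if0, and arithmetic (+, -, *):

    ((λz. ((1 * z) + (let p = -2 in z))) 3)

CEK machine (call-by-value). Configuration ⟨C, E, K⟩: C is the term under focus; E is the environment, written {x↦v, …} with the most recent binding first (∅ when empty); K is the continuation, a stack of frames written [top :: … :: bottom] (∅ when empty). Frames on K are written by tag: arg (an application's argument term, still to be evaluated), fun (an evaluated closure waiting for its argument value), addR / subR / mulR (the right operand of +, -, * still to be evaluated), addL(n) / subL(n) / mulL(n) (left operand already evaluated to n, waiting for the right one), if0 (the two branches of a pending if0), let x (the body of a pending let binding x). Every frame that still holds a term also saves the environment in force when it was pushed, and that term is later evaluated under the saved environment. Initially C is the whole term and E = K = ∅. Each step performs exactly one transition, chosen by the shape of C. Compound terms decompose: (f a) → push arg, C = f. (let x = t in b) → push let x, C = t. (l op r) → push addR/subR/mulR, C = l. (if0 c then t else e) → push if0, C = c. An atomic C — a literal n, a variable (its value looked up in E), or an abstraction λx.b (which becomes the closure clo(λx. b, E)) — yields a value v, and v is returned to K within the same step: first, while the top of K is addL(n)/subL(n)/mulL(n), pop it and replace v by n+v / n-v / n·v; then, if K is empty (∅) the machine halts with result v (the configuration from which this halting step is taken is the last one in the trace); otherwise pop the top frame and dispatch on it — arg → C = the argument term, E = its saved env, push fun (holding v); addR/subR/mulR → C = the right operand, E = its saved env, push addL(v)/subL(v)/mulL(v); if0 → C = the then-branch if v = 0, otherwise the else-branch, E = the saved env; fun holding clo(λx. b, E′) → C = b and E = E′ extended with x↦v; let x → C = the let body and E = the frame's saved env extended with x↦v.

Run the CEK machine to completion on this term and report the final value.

Answer: 6

Derivation:
t=0: ⟨C=((λz. ((1 * z) + (let p = -2 in z))) 3); E=∅; K=∅⟩
t=1: ⟨C=(λz. ((1 * z) + (let p = -2 in z))); E=∅; K=[arg]⟩
t=2: ⟨C=3; E=∅; K=[fun]⟩
t=3: ⟨C=((1 * z) + (let p = -2 in z)); E={z↦3}; K=∅⟩
t=4: ⟨C=(1 * z); E={z↦3}; K=[addR]⟩
t=5: ⟨C=1; E={z↦3}; K=[mulR :: addR]⟩
t=6: ⟨C=z; E={z↦3}; K=[mulL(1) :: addR]⟩
t=7: ⟨C=(let p = -2 in z); E={z↦3}; K=[addL(3)]⟩
t=8: ⟨C=-2; E={z↦3}; K=[let p :: addL(3)]⟩
t=9: ⟨C=z; E={p↦-2, z↦3}; K=[addL(3)]⟩
→ final value 6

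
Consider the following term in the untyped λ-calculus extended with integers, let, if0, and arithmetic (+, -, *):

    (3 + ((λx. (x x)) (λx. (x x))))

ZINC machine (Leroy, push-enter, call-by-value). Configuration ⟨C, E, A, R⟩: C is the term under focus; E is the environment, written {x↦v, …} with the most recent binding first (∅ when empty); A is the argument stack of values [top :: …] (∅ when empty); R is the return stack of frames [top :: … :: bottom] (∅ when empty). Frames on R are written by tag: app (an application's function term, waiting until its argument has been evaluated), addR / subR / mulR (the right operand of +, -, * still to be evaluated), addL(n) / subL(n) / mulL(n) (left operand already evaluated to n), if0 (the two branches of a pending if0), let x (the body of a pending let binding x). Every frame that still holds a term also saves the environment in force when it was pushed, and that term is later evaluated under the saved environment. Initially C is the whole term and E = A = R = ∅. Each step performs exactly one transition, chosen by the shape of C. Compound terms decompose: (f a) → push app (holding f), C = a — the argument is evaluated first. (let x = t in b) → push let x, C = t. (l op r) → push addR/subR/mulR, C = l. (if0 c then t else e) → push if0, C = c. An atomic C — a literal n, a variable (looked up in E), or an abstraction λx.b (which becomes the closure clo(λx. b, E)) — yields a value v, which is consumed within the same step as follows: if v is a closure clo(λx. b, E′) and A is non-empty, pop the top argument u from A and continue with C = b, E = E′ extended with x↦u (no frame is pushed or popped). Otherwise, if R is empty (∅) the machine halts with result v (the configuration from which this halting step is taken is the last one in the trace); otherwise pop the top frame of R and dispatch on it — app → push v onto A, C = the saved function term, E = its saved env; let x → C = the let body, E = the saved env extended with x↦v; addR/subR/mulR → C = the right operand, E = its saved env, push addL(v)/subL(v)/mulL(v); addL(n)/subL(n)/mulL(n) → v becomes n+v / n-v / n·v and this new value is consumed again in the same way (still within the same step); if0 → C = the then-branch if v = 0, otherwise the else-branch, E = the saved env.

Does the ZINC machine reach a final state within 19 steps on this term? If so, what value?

[0] [C=(3 + ((λx. (x x)) (λx. (x x)))) | E=∅ | A=∅ | R=∅]
[1] [C=3 | E=∅ | A=∅ | R=[addR]]
[2] [C=((λx. (x x)) (λx. (x x))) | E=∅ | A=∅ | R=[addL(3)]]
[3] [C=(λx. (x x)) | E=∅ | A=∅ | R=[app :: addL(3)]]
[4] [C=(λx. (x x)) | E=∅ | A=[clo(λx. (x x), ∅)] | R=[addL(3)]]
[5] [C=(x x) | E={x↦clo(λx. (x x), ∅)} | A=∅ | R=[addL(3)]]
[6] [C=x | E={x↦clo(λx. (x x), ∅)} | A=∅ | R=[app :: addL(3)]]
[7] [C=x | E={x↦clo(λx. (x x), ∅)} | A=[clo(λx. (x x), ∅)] | R=[addL(3)]]
… configuration repeats with period 3 (steps 5–7 recur indefinitely) …

Answer: DIVERGES (no final state within 19 steps)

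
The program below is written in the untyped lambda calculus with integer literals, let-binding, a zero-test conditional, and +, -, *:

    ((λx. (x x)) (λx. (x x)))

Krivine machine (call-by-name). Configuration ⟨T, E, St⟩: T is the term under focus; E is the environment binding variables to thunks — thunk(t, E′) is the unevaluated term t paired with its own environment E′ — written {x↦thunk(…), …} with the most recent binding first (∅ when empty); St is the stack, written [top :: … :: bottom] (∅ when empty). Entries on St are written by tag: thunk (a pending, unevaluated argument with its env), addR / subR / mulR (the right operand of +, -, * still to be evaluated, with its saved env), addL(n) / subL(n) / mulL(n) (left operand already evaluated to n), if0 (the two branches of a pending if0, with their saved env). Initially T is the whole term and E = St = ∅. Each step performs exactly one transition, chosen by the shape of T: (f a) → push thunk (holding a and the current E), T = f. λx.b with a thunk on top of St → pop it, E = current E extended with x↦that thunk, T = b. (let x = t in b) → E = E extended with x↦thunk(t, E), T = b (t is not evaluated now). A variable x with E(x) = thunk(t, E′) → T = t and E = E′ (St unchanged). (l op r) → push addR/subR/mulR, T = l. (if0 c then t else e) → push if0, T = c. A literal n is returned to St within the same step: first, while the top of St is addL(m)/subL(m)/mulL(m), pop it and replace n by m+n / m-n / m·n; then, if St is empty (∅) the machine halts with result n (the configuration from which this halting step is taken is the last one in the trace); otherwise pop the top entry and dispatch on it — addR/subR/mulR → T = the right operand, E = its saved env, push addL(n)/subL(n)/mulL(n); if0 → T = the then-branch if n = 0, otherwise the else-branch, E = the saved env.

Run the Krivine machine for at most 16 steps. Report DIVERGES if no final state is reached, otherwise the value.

[0] [T=((λx. (x x)) (λx. (x x))) | E=∅ | St=∅]
[1] [T=(λx. (x x)) | E=∅ | St=[thunk]]
[2] [T=(x x) | E={x↦thunk((λx. (x x)), ∅)} | St=∅]
[3] [T=x | E={x↦thunk((λx. (x x)), ∅)} | St=[thunk]]
[4] [T=(λx. (x x)) | E=∅ | St=[thunk]]
[5] [T=(x x) | E={x↦thunk(x, {x↦thunk((λx. (x x)), ∅)})} | St=∅]
[6] [T=x | E={x↦thunk(x, {x↦thunk((λx. (x x)), ∅)})} | St=[thunk]]
[7] [T=x | E={x↦thunk((λx. (x x)), ∅)} | St=[thunk]]
[8] [T=(λx. (x x)) | E=∅ | St=[thunk]]
[9] [T=(x x) | E={x↦thunk(x, {x↦thunk(x, {x↦thunk((λx. (x x)), ∅)})})} | St=∅]
[10] [T=x | E={x↦thunk(x, {x↦thunk(x, {x↦thunk((λx. (x x)), ∅)})})} | St=[thunk]]
[11] [T=x | E={x↦thunk(x, {x↦thunk((λx. (x x)), ∅)})} | St=[thunk]]
[12] [T=x | E={x↦thunk((λx. (x x)), ∅)} | St=[thunk]]
[13] [T=(λx. (x x)) | E=∅ | St=[thunk]]
[14] [T=(x x) | E={x↦thunk(x, {x↦thunk(x, {x↦thunk(x, {x↦thunk((λx. (x x)), ∅)})})})} | St=∅]
[15] [T=x | E={x↦thunk(x, {x↦thunk(x, {x↦thunk(x, {x↦thunk((λx. (x x)), ∅)})})})} | St=[thunk]]
[16] [T=x | E={x↦thunk(x, {x↦thunk(x, {x↦thunk((λx. (x x)), ∅)})})} | St=[thunk]]
→ 16 transitions taken and the configuration is still not final: no result within 16 steps

Answer: DIVERGES (no final state within 16 steps)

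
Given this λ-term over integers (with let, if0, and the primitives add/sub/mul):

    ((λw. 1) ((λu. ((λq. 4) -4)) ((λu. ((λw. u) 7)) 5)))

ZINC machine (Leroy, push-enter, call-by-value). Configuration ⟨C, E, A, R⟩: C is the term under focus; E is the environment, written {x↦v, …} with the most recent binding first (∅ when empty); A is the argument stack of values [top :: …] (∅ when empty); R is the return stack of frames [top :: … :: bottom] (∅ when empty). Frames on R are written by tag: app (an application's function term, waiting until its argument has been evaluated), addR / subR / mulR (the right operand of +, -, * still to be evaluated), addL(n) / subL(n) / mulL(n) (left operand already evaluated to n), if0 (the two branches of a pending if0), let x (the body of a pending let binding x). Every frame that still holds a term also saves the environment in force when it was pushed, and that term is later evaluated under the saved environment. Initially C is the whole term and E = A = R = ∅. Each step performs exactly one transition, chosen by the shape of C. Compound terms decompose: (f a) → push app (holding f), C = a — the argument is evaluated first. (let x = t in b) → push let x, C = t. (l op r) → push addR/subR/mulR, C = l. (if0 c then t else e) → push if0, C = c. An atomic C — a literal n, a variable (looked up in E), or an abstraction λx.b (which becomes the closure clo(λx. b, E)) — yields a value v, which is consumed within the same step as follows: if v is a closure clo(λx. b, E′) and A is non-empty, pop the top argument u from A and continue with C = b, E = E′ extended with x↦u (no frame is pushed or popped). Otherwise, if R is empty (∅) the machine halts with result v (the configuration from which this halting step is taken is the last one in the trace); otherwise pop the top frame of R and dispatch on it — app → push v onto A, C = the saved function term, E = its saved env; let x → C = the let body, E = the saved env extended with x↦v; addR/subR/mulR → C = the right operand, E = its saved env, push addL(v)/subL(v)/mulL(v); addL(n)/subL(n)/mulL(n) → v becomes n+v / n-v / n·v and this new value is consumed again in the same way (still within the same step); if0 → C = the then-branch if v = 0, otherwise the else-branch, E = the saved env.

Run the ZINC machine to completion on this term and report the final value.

[0] <C=((λw. 1) ((λu. ((λq. 4) -4)) ((λu. ((λw. u) 7)) 5))), E=∅, A=∅, R=∅>
[1] <C=((λu. ((λq. 4) -4)) ((λu. ((λw. u) 7)) 5)), E=∅, A=∅, R=[app]>
[2] <C=((λu. ((λw. u) 7)) 5), E=∅, A=∅, R=[app :: app]>
[3] <C=5, E=∅, A=∅, R=[app :: app :: app]>
[4] <C=(λu. ((λw. u) 7)), E=∅, A=[5], R=[app :: app]>
[5] <C=((λw. u) 7), E={u↦5}, A=∅, R=[app :: app]>
[6] <C=7, E={u↦5}, A=∅, R=[app :: app :: app]>
[7] <C=(λw. u), E={u↦5}, A=[7], R=[app :: app]>
[8] <C=u, E={w↦7, u↦5}, A=∅, R=[app :: app]>
[9] <C=(λu. ((λq. 4) -4)), E=∅, A=[5], R=[app]>
[10] <C=((λq. 4) -4), E={u↦5}, A=∅, R=[app]>
[11] <C=-4, E={u↦5}, A=∅, R=[app :: app]>
[12] <C=(λq. 4), E={u↦5}, A=[-4], R=[app]>
[13] <C=4, E={q↦-4, u↦5}, A=∅, R=[app]>
[14] <C=(λw. 1), E=∅, A=[4], R=∅>
[15] <C=1, E={w↦4}, A=∅, R=∅>
→ final value 1

Answer: 1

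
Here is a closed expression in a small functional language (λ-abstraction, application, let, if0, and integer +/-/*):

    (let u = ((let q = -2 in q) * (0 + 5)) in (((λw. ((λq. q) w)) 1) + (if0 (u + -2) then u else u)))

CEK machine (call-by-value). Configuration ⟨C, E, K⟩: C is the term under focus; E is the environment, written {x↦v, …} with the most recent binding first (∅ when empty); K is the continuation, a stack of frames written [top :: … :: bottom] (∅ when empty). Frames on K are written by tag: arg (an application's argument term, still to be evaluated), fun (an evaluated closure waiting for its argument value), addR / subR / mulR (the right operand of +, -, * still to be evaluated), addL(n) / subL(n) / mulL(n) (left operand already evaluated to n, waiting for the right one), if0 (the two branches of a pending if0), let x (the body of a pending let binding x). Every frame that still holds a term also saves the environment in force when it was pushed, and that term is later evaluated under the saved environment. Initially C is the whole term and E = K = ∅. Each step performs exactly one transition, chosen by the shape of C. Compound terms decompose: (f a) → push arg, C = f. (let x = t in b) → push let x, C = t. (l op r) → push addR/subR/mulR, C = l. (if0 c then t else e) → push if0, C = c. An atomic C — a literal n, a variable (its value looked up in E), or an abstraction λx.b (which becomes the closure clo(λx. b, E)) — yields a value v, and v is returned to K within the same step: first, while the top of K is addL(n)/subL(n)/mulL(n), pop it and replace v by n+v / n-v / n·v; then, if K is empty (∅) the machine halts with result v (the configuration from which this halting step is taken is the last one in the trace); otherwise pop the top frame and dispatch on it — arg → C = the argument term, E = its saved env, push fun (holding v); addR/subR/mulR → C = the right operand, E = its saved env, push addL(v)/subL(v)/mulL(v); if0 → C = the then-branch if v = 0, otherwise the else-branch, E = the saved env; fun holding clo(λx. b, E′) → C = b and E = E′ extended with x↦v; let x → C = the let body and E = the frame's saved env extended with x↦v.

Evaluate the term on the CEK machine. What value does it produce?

Answer: -9

Derivation:
t=0: <C=(let u = ((let q = -2 in q) * (0 + 5)) in (((λw. ((λq. q) w)) 1) + (if0 (u + -2) then u else u))), E=∅, K=∅>
t=1: <C=((let q = -2 in q) * (0 + 5)), E=∅, K=[let u]>
t=2: <C=(let q = -2 in q), E=∅, K=[mulR :: let u]>
t=3: <C=-2, E=∅, K=[let q :: mulR :: let u]>
t=4: <C=q, E={q↦-2}, K=[mulR :: let u]>
t=5: <C=(0 + 5), E=∅, K=[mulL(-2) :: let u]>
t=6: <C=0, E=∅, K=[addR :: mulL(-2) :: let u]>
t=7: <C=5, E=∅, K=[addL(0) :: mulL(-2) :: let u]>
t=8: <C=(((λw. ((λq. q) w)) 1) + (if0 (u + -2) then u else u)), E={u↦-10}, K=∅>
t=9: <C=((λw. ((λq. q) w)) 1), E={u↦-10}, K=[addR]>
t=10: <C=(λw. ((λq. q) w)), E={u↦-10}, K=[arg :: addR]>
t=11: <C=1, E={u↦-10}, K=[fun :: addR]>
t=12: <C=((λq. q) w), E={w↦1, u↦-10}, K=[addR]>
t=13: <C=(λq. q), E={w↦1, u↦-10}, K=[arg :: addR]>
t=14: <C=w, E={w↦1, u↦-10}, K=[fun :: addR]>
t=15: <C=q, E={q↦1, w↦1, u↦-10}, K=[addR]>
t=16: <C=(if0 (u + -2) then u else u), E={u↦-10}, K=[addL(1)]>
t=17: <C=(u + -2), E={u↦-10}, K=[if0 :: addL(1)]>
t=18: <C=u, E={u↦-10}, K=[addR :: if0 :: addL(1)]>
t=19: <C=-2, E={u↦-10}, K=[addL(-10) :: if0 :: addL(1)]>
t=20: <C=u, E={u↦-10}, K=[addL(1)]>
→ final value -9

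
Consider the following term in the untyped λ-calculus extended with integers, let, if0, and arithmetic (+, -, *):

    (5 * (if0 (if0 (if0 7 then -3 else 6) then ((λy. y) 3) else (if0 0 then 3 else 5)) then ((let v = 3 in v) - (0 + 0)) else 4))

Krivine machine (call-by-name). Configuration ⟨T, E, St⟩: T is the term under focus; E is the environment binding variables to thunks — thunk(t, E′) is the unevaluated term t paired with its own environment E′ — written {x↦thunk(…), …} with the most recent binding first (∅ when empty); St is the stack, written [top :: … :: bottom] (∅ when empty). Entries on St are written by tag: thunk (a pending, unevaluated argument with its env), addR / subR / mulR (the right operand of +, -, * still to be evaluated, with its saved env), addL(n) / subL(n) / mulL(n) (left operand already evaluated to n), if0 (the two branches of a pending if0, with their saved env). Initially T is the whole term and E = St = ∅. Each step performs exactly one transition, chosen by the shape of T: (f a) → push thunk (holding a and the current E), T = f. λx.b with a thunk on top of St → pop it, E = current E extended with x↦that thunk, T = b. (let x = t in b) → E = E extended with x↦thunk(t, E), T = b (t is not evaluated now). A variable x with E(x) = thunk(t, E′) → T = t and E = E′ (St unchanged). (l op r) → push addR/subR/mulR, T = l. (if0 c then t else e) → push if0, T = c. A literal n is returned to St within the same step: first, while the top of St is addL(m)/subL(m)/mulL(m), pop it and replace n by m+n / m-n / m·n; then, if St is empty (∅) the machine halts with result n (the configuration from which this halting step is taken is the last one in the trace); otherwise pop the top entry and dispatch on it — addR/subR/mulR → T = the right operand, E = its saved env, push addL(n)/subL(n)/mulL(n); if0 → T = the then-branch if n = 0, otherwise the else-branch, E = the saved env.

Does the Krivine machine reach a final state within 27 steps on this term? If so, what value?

Answer: 20

Derivation:
[0] [T=(5 * (if0 (if0 (if0 7 then -3 else 6) then ((λy. y) 3) else (if0 0 then 3 else 5)) then ((let v = 3 in v) - (0 + 0)) else 4)) | E=∅ | St=∅]
[1] [T=5 | E=∅ | St=[mulR]]
[2] [T=(if0 (if0 (if0 7 then -3 else 6) then ((λy. y) 3) else (if0 0 then 3 else 5)) then ((let v = 3 in v) - (0 + 0)) else 4) | E=∅ | St=[mulL(5)]]
[3] [T=(if0 (if0 7 then -3 else 6) then ((λy. y) 3) else (if0 0 then 3 else 5)) | E=∅ | St=[if0 :: mulL(5)]]
[4] [T=(if0 7 then -3 else 6) | E=∅ | St=[if0 :: if0 :: mulL(5)]]
[5] [T=7 | E=∅ | St=[if0 :: if0 :: if0 :: mulL(5)]]
[6] [T=6 | E=∅ | St=[if0 :: if0 :: mulL(5)]]
[7] [T=(if0 0 then 3 else 5) | E=∅ | St=[if0 :: mulL(5)]]
[8] [T=0 | E=∅ | St=[if0 :: if0 :: mulL(5)]]
[9] [T=3 | E=∅ | St=[if0 :: mulL(5)]]
[10] [T=4 | E=∅ | St=[mulL(5)]]
→ final value 20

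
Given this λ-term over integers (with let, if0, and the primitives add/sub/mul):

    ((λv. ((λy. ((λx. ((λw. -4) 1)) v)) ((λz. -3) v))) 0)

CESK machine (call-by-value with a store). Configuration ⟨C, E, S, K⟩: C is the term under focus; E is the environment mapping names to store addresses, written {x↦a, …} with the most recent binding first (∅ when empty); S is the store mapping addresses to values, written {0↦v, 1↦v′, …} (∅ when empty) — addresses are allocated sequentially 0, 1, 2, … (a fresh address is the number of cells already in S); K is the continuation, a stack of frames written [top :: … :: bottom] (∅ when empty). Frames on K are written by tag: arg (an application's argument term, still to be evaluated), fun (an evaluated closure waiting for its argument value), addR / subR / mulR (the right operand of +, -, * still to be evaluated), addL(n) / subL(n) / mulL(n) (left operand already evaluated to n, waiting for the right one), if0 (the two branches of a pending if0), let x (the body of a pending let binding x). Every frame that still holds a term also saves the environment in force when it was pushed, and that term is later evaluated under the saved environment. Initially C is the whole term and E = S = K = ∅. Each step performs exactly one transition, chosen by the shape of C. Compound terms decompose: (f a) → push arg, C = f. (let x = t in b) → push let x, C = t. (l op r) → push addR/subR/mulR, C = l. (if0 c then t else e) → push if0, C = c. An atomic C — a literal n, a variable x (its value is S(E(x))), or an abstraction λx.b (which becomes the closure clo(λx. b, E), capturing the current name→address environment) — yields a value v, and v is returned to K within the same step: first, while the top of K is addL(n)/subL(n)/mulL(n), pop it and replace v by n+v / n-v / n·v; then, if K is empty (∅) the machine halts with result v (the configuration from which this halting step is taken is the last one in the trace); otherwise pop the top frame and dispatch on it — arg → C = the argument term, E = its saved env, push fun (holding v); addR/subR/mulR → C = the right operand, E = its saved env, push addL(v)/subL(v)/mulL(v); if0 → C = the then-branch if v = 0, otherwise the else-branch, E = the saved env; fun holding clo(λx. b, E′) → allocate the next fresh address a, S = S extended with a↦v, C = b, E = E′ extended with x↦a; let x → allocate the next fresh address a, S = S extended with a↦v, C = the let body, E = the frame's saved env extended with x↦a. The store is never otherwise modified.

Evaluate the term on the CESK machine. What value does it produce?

Answer: -4

Machine steps:
0. [C=((λv. ((λy. ((λx. ((λw. -4) 1)) v)) ((λz. -3) v))) 0) | E=∅ | S=∅ | K=∅]
1. [C=(λv. ((λy. ((λx. ((λw. -4) 1)) v)) ((λz. -3) v))) | E=∅ | S=∅ | K=[arg]]
2. [C=0 | E=∅ | S=∅ | K=[fun]]
3. [C=((λy. ((λx. ((λw. -4) 1)) v)) ((λz. -3) v)) | E={v↦0} | S={0↦0} | K=∅]
4. [C=(λy. ((λx. ((λw. -4) 1)) v)) | E={v↦0} | S={0↦0} | K=[arg]]
5. [C=((λz. -3) v) | E={v↦0} | S={0↦0} | K=[fun]]
6. [C=(λz. -3) | E={v↦0} | S={0↦0} | K=[arg :: fun]]
7. [C=v | E={v↦0} | S={0↦0} | K=[fun :: fun]]
8. [C=-3 | E={z↦1, v↦0} | S={0↦0, 1↦0} | K=[fun]]
9. [C=((λx. ((λw. -4) 1)) v) | E={y↦2, v↦0} | S={0↦0, 1↦0, 2↦-3} | K=∅]
10. [C=(λx. ((λw. -4) 1)) | E={y↦2, v↦0} | S={0↦0, 1↦0, 2↦-3} | K=[arg]]
11. [C=v | E={y↦2, v↦0} | S={0↦0, 1↦0, 2↦-3} | K=[fun]]
12. [C=((λw. -4) 1) | E={x↦3, y↦2, v↦0} | S={0↦0, 1↦0, 2↦-3, 3↦0} | K=∅]
13. [C=(λw. -4) | E={x↦3, y↦2, v↦0} | S={0↦0, 1↦0, 2↦-3, 3↦0} | K=[arg]]
14. [C=1 | E={x↦3, y↦2, v↦0} | S={0↦0, 1↦0, 2↦-3, 3↦0} | K=[fun]]
15. [C=-4 | E={w↦4, x↦3, y↦2, v↦0} | S={0↦0, 1↦0, 2↦-3, 3↦0, 4↦1} | K=∅]
→ final value -4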